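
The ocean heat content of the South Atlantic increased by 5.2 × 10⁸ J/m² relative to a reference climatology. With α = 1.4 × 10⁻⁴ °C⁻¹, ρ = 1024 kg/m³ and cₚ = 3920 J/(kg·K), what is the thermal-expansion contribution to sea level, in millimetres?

18 mm of thermosteric rise

Δh = αQ/(ρcₚ) = 1.4×10⁻⁴ × 5.2×10⁸ / (1024 × 3920) ≈ 0.018136 m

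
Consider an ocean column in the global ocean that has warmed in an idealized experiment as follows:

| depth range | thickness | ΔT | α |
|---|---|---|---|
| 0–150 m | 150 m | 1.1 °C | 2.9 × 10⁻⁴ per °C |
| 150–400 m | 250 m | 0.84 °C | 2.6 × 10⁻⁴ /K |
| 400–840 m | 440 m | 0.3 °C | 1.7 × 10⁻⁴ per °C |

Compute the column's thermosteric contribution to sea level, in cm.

0–150 m: 1.1 × 150 × 2.9×10⁻⁴ = 0.04785 m
150–400 m: 250 × 0.84 × 2.6×10⁻⁴ = 0.05460 m
Layer 3: 0.3 × 1.7×10⁻⁴ × 440 = 0.02244 m
Δh = 0.04785 + 0.05460 + 0.02244 = 0.12489 m

12 cm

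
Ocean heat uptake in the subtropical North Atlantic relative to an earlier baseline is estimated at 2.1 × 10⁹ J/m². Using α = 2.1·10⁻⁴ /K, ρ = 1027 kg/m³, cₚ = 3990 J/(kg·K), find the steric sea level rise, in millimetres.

110 mm of thermosteric rise

Δh = αQ/(ρcₚ) = 2.1×10⁻⁴ × 2.1×10⁹ / (1027 × 3990) ≈ 0.10762 m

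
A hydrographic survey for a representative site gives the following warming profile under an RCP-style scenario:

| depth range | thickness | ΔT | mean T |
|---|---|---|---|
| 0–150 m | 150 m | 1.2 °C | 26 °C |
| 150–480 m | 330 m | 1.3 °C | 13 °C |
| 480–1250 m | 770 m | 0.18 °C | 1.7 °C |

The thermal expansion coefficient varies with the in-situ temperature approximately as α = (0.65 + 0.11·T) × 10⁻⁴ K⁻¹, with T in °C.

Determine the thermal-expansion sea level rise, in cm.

Layer 1: α = (0.65 + 0.11×26)×10⁻⁴ = 3.51×10⁻⁴ K⁻¹
Layer 2: α = (0.65 + 0.11×13)×10⁻⁴ = 2.08×10⁻⁴ K⁻¹
Layer 3: α = (0.65 + 0.11×1.7)×10⁻⁴ = 0.837×10⁻⁴ K⁻¹
Layer 1: 3.51×10⁻⁴ × 150 × 1.2 = 0.06318 m
150–480 m: 1.3 × 330 × 2.08×10⁻⁴ = 0.089232 m
480–1250 m: 770 × 0.18 × 0.837×10⁻⁴ = 0.01160082 m
Δh = 0.06318 + 0.089232 + 0.01160082 = 0.16401282 m ≈ 16.4 cm

Δh ≈ 16.4 cm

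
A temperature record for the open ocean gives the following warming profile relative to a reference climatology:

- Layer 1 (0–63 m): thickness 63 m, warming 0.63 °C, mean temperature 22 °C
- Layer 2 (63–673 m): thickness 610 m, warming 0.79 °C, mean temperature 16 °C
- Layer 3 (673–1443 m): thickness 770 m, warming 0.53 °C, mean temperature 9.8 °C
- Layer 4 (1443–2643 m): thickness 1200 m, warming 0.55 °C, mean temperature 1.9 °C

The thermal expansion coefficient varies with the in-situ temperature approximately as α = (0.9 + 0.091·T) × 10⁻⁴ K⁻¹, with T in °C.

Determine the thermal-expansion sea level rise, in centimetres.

Layer 1: α = (0.9 + 0.091×22)×10⁻⁴ = 2.902×10⁻⁴ K⁻¹
Layer 2: α = (0.9 + 0.091×16)×10⁻⁴ = 2.356×10⁻⁴ K⁻¹
Layer 3: α = (0.9 + 0.091×9.8)×10⁻⁴ = 1.7918×10⁻⁴ K⁻¹
Layer 4: α = (0.9 + 0.091×1.9)×10⁻⁴ = 1.0729×10⁻⁴ K⁻¹
0–63 m: 2.902×10⁻⁴ × 0.63 × 63 = 0.011518038 m
Layer 2: 2.356×10⁻⁴ × 0.79 × 610 = 0.11353564 m
Layer 3: 0.53 × 770 × 1.7918×10⁻⁴ = 0.073123358 m
Layer 4: 0.55 × 1.0729×10⁻⁴ × 1200 = 0.0708114 m
Δh = 0.011518038 + 0.11353564 + 0.073123358 + 0.0708114 = 0.268988436 m ≈ 27 cm

27 cm of thermosteric rise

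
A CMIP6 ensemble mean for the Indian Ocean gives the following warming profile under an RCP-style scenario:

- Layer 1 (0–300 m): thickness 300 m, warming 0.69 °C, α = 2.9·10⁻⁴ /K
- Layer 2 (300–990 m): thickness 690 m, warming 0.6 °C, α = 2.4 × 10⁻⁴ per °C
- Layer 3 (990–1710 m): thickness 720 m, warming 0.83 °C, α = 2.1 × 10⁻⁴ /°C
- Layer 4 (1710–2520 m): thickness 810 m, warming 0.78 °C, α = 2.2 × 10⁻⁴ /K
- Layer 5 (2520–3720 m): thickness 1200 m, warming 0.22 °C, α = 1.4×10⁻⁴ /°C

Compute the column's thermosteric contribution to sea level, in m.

about 0.461 m

Layer 1: 2.9×10⁻⁴ × 300 × 0.69 = 0.06003 m
300–990 m: 0.6 × 690 × 2.4×10⁻⁴ = 0.09936 m
Layer 3: 720 × 2.1×10⁻⁴ × 0.83 = 0.125496 m
1710–2520 m: 0.78 × 810 × 2.2×10⁻⁴ = 0.138996 m
Layer 5: 1200 × 0.22 × 1.4×10⁻⁴ = 0.03696 m
Δh = 0.06003 + 0.09936 + 0.125496 + 0.138996 + 0.03696 = 0.460842 m ≈ 0.461 m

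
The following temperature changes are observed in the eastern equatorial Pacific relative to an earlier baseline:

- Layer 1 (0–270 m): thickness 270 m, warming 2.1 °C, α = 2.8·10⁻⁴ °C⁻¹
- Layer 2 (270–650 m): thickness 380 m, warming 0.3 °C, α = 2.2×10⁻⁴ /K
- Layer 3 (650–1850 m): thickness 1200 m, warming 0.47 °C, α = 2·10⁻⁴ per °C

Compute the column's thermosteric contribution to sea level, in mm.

0–270 m: 2.8×10⁻⁴ × 270 × 2.1 = 0.15876 m
Layer 2: 380 × 2.2×10⁻⁴ × 0.3 = 0.02508 m
1200 × 0.47 × 2×10⁻⁴ = 0.11280 m
Δh = 0.15876 + 0.02508 + 0.11280 = 0.29664 m

Δh = 297 mm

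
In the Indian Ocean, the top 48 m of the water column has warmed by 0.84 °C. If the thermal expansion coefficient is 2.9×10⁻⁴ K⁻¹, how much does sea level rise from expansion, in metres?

0.0117 m

Δh = αΔT·H = 2.9×10⁻⁴ × 0.84 × 48 = 0.0116928 m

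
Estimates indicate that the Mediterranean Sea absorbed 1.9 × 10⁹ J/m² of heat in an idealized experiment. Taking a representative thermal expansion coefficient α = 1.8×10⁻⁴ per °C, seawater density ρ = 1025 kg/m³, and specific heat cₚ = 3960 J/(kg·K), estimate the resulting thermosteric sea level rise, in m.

0.0843 m of thermosteric rise

Δh = αQ/(ρcₚ) = 1.8×10⁻⁴ × 1.9×10⁹ / (1025 × 3960) ≈ 0.084257 m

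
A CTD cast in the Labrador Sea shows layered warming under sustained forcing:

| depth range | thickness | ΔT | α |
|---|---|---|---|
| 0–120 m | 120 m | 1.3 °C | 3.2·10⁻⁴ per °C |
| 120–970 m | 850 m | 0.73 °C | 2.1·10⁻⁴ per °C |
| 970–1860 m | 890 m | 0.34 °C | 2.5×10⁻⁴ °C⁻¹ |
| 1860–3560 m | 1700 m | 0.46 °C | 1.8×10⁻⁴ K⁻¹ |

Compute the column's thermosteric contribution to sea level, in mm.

about 400 mm

0–120 m: 1.3 × 3.2×10⁻⁴ × 120 = 0.04992 m
120–970 m: 2.1×10⁻⁴ × 0.73 × 850 = 0.130305 m
Layer 3: 0.34 × 2.5×10⁻⁴ × 890 = 0.07565 m
1860–3560 m: 1700 × 0.46 × 1.8×10⁻⁴ = 0.14076 m
Δh = 0.04992 + 0.130305 + 0.07565 + 0.14076 = 0.396635 m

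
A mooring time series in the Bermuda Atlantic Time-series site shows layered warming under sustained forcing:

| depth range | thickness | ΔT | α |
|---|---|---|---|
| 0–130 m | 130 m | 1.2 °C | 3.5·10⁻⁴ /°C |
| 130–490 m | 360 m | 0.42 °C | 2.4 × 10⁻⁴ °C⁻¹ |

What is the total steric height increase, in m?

Δh = 0.0909 m

0–130 m: 130 × 1.2 × 3.5×10⁻⁴ = 0.05460 m
2.4×10⁻⁴ × 360 × 0.42 = 0.036288 m
Δh = 0.05460 + 0.036288 = 0.090888 m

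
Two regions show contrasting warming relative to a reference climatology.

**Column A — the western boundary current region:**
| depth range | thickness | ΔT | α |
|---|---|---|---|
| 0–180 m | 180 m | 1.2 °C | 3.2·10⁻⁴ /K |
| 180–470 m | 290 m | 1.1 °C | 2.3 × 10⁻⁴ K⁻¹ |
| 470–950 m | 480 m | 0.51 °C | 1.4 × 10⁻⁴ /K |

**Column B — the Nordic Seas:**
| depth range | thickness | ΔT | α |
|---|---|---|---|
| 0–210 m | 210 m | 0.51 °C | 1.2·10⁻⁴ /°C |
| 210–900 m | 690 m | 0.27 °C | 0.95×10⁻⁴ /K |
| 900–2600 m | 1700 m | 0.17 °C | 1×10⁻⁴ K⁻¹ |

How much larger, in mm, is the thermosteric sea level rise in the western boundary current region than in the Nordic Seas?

Δh_A − Δh_B ≈ 120 mm

A 180 × 3.2×10⁻⁴ × 1.2 = 0.06912 m
A Layer 2: 2.3×10⁻⁴ × 290 × 1.1 = 0.07337 m
A 470–950 m: 0.51 × 1.4×10⁻⁴ × 480 = 0.034272 m
A total: 0.176762 m
B 210 × 0.51 × 1.2×10⁻⁴ = 0.012852 m
B 210–900 m: 690 × 0.27 × 0.95×10⁻⁴ = 0.0176985 m
B 900–2600 m: 0.17 × 1×10⁻⁴ × 1700 = 0.02890 m
B total: 0.0594505 m
Difference: 0.176762 − 0.0594505 = 0.1173115 m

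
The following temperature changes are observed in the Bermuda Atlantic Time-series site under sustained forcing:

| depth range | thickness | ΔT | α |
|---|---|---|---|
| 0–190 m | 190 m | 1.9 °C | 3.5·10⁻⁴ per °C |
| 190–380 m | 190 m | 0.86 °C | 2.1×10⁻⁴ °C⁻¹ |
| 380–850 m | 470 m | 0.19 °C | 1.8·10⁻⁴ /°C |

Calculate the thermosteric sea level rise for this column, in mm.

Δh = 180 mm

0–190 m: 1.9 × 190 × 3.5×10⁻⁴ = 0.12635 m
190–380 m: 2.1×10⁻⁴ × 190 × 0.86 = 0.034314 m
380–850 m: 1.8×10⁻⁴ × 0.19 × 470 = 0.016074 m
Δh = 0.12635 + 0.034314 + 0.016074 = 0.176738 m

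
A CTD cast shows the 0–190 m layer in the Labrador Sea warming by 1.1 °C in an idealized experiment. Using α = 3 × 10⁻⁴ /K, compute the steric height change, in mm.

Δh = αΔT·H = 3×10⁻⁴ × 1.1 × 190 = 0.06270 m

62.7 mm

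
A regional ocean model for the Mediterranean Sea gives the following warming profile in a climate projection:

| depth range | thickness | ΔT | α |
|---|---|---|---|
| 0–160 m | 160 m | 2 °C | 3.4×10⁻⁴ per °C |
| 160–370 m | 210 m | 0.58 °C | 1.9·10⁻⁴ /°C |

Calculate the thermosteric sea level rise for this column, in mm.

Layer 1: 3.4×10⁻⁴ × 2 × 160 = 0.10880 m
Layer 2: 0.58 × 210 × 1.9×10⁻⁴ = 0.023142 m
Δh = 0.10880 + 0.023142 = 0.131942 m

Δh ≈ 130 mm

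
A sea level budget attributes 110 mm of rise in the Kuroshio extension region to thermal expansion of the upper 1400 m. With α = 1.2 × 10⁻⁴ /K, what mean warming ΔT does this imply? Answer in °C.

about 0.655 °C

ΔT = Δh/(αH) = 0.11 / (1.2×10⁻⁴ × 1400) ≈ 0.6548 °C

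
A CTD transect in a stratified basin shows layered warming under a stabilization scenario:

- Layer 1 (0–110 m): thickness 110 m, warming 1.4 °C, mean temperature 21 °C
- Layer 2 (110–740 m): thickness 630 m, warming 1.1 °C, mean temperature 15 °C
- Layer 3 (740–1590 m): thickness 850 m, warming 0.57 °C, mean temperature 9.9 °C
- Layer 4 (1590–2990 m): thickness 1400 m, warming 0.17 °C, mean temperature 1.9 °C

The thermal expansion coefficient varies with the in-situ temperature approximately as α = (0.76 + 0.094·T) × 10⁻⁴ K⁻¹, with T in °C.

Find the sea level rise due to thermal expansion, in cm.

30 cm

Layer 1: α = (0.76 + 0.094×21)×10⁻⁴ = 2.734×10⁻⁴ K⁻¹
Layer 2: α = (0.76 + 0.094×15)×10⁻⁴ = 2.17×10⁻⁴ K⁻¹
Layer 3: α = (0.76 + 0.094×9.9)×10⁻⁴ = 1.6906×10⁻⁴ K⁻¹
Layer 4: α = (0.76 + 0.094×1.9)×10⁻⁴ = 0.9386×10⁻⁴ K⁻¹
Layer 1: 110 × 1.4 × 2.734×10⁻⁴ = 0.0421036 m
110–740 m: 1.1 × 2.17×10⁻⁴ × 630 = 0.150381 m
Layer 3: 850 × 0.57 × 1.6906×10⁻⁴ = 0.08190957 m
0.9386×10⁻⁴ × 1400 × 0.17 = 0.02233868 m
Δh = 0.0421036 + 0.150381 + 0.08190957 + 0.02233868 = 0.29673285 m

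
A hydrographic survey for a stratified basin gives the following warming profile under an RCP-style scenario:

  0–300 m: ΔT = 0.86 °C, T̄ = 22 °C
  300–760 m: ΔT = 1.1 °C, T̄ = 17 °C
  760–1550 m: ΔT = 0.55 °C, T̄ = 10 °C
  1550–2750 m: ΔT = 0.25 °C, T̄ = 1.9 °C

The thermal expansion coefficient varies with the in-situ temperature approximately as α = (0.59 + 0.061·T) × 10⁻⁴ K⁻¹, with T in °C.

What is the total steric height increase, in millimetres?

Layer 1: α = (0.59 + 0.061×22)×10⁻⁴ = 1.932×10⁻⁴ K⁻¹
Layer 2: α = (0.59 + 0.061×17)×10⁻⁴ = 1.627×10⁻⁴ K⁻¹
Layer 3: α = (0.59 + 0.061×10)×10⁻⁴ = 1.2×10⁻⁴ K⁻¹
Layer 4: α = (0.59 + 0.061×1.9)×10⁻⁴ = 0.7059×10⁻⁴ K⁻¹
300 × 0.86 × 1.932×10⁻⁴ = 0.0498456 m
1.627×10⁻⁴ × 1.1 × 460 = 0.0823262 m
1.2×10⁻⁴ × 0.55 × 790 = 0.05214 m
1550–2750 m: 0.25 × 1200 × 0.7059×10⁻⁴ = 0.021177 m
Δh = 0.0498456 + 0.0823262 + 0.05214 + 0.021177 = 0.2054888 m

Δh = 205 mm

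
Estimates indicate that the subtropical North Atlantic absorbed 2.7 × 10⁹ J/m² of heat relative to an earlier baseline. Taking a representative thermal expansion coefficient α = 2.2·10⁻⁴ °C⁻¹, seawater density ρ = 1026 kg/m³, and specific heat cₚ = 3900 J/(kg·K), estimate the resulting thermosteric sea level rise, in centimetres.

about 15 cm

Δh = αQ/(ρcₚ) = 2.2×10⁻⁴ × 2.7×10⁹ / (1026 × 3900) ≈ 0.14845 m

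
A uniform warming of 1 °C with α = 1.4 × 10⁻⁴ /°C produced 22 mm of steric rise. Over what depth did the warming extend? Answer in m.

H = Δh/(αΔT) = 0.022 / (1.4×10⁻⁴ × 1) ≈ 157.1 m

about 160 m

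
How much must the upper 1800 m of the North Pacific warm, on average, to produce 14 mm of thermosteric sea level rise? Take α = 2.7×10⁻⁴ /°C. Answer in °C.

ΔT = Δh/(αH) = 0.014 / (2.7×10⁻⁴ × 1800) ≈ 0.02881 °C

ΔT ≈ 0.0288 °C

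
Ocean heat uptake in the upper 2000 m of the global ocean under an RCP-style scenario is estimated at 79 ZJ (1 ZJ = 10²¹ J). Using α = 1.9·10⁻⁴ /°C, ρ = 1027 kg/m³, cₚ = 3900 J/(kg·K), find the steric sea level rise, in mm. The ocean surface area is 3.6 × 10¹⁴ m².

about 10.4 mm

Per unit area: Q = 79×10²¹ / (3.6×10¹⁴) ≈ 2.194×10⁸ J/m²
Δh = αQ/(ρcₚ) = 1.9×10⁻⁴ × 2.194×10⁸ / (1027 × 3900) ≈ 0.010408 m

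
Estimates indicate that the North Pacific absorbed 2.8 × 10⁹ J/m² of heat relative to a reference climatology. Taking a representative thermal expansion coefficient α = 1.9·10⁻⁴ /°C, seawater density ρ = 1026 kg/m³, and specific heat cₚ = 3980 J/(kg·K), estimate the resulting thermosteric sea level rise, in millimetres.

Δh = αQ/(ρcₚ) = 1.9×10⁻⁴ × 2.8×10⁹ / (1026 × 3980) ≈ 0.13028 m

about 130 mm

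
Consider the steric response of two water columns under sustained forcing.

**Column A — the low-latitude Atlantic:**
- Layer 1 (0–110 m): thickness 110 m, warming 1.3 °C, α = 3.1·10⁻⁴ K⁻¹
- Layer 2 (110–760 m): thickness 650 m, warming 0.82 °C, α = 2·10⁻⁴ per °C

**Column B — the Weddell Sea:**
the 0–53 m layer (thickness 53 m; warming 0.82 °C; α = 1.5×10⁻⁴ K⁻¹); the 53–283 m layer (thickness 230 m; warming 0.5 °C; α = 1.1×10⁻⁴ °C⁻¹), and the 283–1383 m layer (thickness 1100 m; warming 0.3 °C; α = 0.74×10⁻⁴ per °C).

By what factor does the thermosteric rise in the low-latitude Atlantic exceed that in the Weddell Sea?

A 110 × 3.1×10⁻⁴ × 1.3 = 0.04433 m
A Layer 2: 0.82 × 2×10⁻⁴ × 650 = 0.10660 m
A total: 0.15093 m
B 1.5×10⁻⁴ × 53 × 0.82 = 0.006519 m
B 53–283 m: 230 × 0.5 × 1.1×10⁻⁴ = 0.01265 m
B 283–1383 m: 0.74×10⁻⁴ × 0.3 × 1100 = 0.02442 m
B total: 0.043589 m
Ratio: 0.15093 / 0.043589 ≈ 3.463

≈ 3.5×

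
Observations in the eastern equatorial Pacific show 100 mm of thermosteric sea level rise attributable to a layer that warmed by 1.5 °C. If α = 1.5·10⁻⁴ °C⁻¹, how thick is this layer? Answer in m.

440 m

H = Δh/(αΔT) = 0.1 / (1.5×10⁻⁴ × 1.5) ≈ 444.4 m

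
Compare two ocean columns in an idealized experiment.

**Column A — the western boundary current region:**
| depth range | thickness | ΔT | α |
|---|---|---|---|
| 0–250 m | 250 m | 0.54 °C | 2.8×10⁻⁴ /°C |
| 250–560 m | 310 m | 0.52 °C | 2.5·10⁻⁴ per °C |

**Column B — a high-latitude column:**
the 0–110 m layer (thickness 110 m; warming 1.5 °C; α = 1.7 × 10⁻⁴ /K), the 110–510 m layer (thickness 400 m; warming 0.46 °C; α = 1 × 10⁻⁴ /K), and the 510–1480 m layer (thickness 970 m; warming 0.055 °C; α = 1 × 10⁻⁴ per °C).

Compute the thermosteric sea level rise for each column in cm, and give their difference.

A 2.8×10⁻⁴ × 0.54 × 250 = 0.03780 m
A 250–560 m: 0.52 × 2.5×10⁻⁴ × 310 = 0.04030 m
A total: 0.07810 m
B 0–110 m: 1.7×10⁻⁴ × 110 × 1.5 = 0.02805 m
B 1×10⁻⁴ × 0.46 × 400 = 0.01840 m
B Layer 3: 970 × 0.055 × 1×10⁻⁴ = 0.005335 m
B total: 0.051785 m
Difference: 0.07810 − 0.051785 = 0.026315 m

Δh_A ≈ 7.81 cm, Δh_B ≈ 5.18 cm; difference ≈ 2.63 cm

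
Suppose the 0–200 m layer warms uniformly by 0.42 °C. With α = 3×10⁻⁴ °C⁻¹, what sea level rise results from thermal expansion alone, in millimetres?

Δh = αΔT·H = 3×10⁻⁴ × 0.42 × 200 = 0.02520 m

Δh = 25.2 mm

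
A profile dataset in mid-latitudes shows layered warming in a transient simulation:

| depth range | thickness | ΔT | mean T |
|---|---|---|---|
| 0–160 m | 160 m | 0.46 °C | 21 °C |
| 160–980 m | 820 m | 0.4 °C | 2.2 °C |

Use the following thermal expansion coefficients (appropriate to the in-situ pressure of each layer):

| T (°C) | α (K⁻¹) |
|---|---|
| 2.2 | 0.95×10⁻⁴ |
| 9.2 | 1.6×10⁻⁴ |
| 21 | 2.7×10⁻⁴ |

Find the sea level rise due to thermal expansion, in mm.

Layer 1 at 21 °C → α = 2.7×10⁻⁴ K⁻¹
Layer 2 at 2.2 °C → α = 0.95×10⁻⁴ K⁻¹
Layer 1: 2.7×10⁻⁴ × 160 × 0.46 = 0.019872 m
160–980 m: 0.4 × 0.95×10⁻⁴ × 820 = 0.03116 m
Δh = 0.019872 + 0.03116 = 0.051032 m

Δh = 51.0 mm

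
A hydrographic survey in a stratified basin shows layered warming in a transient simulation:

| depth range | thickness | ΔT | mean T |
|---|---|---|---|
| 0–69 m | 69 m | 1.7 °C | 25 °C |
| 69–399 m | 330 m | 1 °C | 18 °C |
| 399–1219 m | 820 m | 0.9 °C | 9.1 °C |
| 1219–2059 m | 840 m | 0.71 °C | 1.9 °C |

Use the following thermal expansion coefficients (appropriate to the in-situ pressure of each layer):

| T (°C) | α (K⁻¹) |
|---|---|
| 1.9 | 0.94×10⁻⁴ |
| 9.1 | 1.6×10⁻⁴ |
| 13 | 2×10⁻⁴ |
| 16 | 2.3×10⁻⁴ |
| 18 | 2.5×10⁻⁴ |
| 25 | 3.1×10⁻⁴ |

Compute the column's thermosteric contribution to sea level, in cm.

29.3 cm

Layer 1 at 25 °C → α = 3.1×10⁻⁴ K⁻¹
Layer 2 at 18 °C → α = 2.5×10⁻⁴ K⁻¹
Layer 3 at 9.1 °C → α = 1.6×10⁻⁴ K⁻¹
Layer 4 at 1.9 °C → α = 0.94×10⁻⁴ K⁻¹
Layer 1: 1.7 × 69 × 3.1×10⁻⁴ = 0.036363 m
69–399 m: 2.5×10⁻⁴ × 330 × 1 = 0.08250 m
0.9 × 820 × 1.6×10⁻⁴ = 0.11808 m
1219–2059 m: 0.94×10⁻⁴ × 0.71 × 840 = 0.0560616 m
Δh = 0.036363 + 0.08250 + 0.11808 + 0.0560616 = 0.2930046 m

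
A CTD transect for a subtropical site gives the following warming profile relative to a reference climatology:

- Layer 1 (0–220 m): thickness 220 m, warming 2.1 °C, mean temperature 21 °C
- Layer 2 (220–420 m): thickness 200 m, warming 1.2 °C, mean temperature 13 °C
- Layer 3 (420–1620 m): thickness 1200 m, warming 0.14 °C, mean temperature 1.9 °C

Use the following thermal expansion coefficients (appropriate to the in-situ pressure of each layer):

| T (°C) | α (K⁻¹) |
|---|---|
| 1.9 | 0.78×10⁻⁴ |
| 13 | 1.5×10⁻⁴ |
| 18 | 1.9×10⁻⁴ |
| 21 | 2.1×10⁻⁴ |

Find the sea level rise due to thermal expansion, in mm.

Layer 1 at 21 °C → α = 2.1×10⁻⁴ K⁻¹
Layer 2 at 13 °C → α = 1.5×10⁻⁴ K⁻¹
Layer 3 at 1.9 °C → α = 0.78×10⁻⁴ K⁻¹
220 × 2.1 × 2.1×10⁻⁴ = 0.09702 m
200 × 1.5×10⁻⁴ × 1.2 = 0.03600 m
1200 × 0.14 × 0.78×10⁻⁴ = 0.013104 m
Δh = 0.09702 + 0.03600 + 0.013104 = 0.146124 m

146 mm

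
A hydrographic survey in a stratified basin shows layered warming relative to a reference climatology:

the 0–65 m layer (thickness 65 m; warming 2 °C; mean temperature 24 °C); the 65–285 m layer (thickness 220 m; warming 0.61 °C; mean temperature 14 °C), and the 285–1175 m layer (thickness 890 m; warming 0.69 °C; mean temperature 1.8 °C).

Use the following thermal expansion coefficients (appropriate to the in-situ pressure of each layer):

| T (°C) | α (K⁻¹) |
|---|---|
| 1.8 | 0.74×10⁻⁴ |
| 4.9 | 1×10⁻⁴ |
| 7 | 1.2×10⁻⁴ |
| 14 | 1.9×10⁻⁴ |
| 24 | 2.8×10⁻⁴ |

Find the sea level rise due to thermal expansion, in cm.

about 10.7 cm

Layer 1 at 24 °C → α = 2.8×10⁻⁴ K⁻¹
Layer 2 at 14 °C → α = 1.9×10⁻⁴ K⁻¹
Layer 3 at 1.8 °C → α = 0.74×10⁻⁴ K⁻¹
0–65 m: 65 × 2.8×10⁻⁴ × 2 = 0.03640 m
0.61 × 1.9×10⁻⁴ × 220 = 0.025498 m
890 × 0.74×10⁻⁴ × 0.69 = 0.0454434 m
Δh = 0.03640 + 0.025498 + 0.0454434 = 0.1073414 m ≈ 10.7 cm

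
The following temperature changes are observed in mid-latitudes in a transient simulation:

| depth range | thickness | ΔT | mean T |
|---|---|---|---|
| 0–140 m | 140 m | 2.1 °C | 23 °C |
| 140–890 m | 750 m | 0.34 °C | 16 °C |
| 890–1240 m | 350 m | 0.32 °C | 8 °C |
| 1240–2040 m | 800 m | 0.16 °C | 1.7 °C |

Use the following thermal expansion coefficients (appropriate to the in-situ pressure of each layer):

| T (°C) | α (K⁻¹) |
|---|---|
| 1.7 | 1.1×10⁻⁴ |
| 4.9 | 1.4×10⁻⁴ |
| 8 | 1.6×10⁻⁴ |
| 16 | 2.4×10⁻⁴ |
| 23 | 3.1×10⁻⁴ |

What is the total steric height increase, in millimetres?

Layer 1 at 23 °C → α = 3.1×10⁻⁴ K⁻¹
Layer 2 at 16 °C → α = 2.4×10⁻⁴ K⁻¹
Layer 3 at 8 °C → α = 1.6×10⁻⁴ K⁻¹
Layer 4 at 1.7 °C → α = 1.1×10⁻⁴ K⁻¹
Layer 1: 2.1 × 3.1×10⁻⁴ × 140 = 0.09114 m
Layer 2: 2.4×10⁻⁴ × 750 × 0.34 = 0.06120 m
1.6×10⁻⁴ × 350 × 0.32 = 0.01792 m
1240–2040 m: 800 × 0.16 × 1.1×10⁻⁴ = 0.01408 m
Δh = 0.09114 + 0.06120 + 0.01792 + 0.01408 = 0.18434 m

about 184 mm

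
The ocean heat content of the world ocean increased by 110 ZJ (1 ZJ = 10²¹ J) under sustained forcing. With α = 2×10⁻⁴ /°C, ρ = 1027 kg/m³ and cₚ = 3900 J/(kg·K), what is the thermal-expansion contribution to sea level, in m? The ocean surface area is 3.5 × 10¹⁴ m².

Δh ≈ 0.0157 m

Per unit area: Q = 110×10²¹ / (3.5×10¹⁴) ≈ 3.143×10⁸ J/m²
Δh = αQ/(ρcₚ) = 2×10⁻⁴ × 3.143×10⁸ / (1027 × 3900) ≈ 0.015694 m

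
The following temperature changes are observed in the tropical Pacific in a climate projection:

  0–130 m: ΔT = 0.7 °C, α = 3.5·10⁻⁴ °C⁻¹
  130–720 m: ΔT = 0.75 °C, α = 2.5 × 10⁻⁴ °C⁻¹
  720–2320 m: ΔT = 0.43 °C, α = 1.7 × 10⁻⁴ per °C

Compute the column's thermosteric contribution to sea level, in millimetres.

Δh = 260 mm

0.7 × 3.5×10⁻⁴ × 130 = 0.03185 m
Layer 2: 0.75 × 590 × 2.5×10⁻⁴ = 0.110625 m
720–2320 m: 1600 × 0.43 × 1.7×10⁻⁴ = 0.11696 m
Δh = 0.03185 + 0.110625 + 0.11696 = 0.259435 m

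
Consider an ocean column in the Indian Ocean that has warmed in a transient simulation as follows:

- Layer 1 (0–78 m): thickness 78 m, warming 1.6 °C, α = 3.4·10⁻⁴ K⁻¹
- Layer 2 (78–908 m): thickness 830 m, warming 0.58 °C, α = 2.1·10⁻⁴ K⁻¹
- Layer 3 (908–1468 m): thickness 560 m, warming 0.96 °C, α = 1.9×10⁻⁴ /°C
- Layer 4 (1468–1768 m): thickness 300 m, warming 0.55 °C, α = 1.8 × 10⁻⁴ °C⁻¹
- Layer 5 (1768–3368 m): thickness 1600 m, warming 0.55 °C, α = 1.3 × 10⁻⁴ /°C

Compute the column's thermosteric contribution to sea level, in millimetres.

Layer 1: 78 × 3.4×10⁻⁴ × 1.6 = 0.042432 m
0.58 × 2.1×10⁻⁴ × 830 = 0.101094 m
1.9×10⁻⁴ × 560 × 0.96 = 0.102144 m
Layer 4: 300 × 0.55 × 1.8×10⁻⁴ = 0.02970 m
1600 × 1.3×10⁻⁴ × 0.55 = 0.11440 m
Δh = 0.042432 + 0.101094 + 0.102144 + 0.02970 + 0.11440 = 0.38977 m ≈ 390 mm

Δh ≈ 390 mm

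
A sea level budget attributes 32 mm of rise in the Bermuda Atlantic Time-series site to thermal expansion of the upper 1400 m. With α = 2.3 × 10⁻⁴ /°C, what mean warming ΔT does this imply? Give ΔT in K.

0.0994 K

ΔT = Δh/(αH) = 0.032 / (2.3×10⁻⁴ × 1400) ≈ 0.09938 K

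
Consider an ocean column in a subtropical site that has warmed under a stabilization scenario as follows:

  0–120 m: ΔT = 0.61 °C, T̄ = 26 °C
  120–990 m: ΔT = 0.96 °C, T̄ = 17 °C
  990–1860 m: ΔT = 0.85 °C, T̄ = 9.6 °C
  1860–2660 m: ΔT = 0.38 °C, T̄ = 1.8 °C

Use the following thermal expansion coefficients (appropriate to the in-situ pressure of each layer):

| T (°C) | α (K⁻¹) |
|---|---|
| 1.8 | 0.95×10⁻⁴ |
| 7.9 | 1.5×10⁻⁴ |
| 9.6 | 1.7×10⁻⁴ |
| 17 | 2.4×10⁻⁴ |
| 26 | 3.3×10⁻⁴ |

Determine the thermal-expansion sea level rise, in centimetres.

Layer 1 at 26 °C → α = 3.3×10⁻⁴ K⁻¹
Layer 2 at 17 °C → α = 2.4×10⁻⁴ K⁻¹
Layer 3 at 9.6 °C → α = 1.7×10⁻⁴ K⁻¹
Layer 4 at 1.8 °C → α = 0.95×10⁻⁴ K⁻¹
Layer 1: 0.61 × 3.3×10⁻⁴ × 120 = 0.024156 m
120–990 m: 2.4×10⁻⁴ × 870 × 0.96 = 0.200448 m
990–1860 m: 1.7×10⁻⁴ × 870 × 0.85 = 0.125715 m
Layer 4: 0.95×10⁻⁴ × 0.38 × 800 = 0.02888 m
Δh = 0.024156 + 0.200448 + 0.125715 + 0.02888 = 0.379199 m

38 cm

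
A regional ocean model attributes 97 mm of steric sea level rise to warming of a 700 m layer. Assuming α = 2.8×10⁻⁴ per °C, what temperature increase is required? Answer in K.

ΔT = Δh/(αH) = 0.097 / (2.8×10⁻⁴ × 700) ≈ 0.4949 K

ΔT ≈ 0.495 K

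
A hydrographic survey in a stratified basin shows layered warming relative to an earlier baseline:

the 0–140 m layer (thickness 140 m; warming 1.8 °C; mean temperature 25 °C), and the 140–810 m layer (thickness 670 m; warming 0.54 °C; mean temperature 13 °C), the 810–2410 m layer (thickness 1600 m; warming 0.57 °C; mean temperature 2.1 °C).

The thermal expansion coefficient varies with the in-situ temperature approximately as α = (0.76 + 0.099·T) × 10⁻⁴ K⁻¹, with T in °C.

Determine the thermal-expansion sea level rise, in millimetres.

244 mm

Layer 1: α = (0.76 + 0.099×25)×10⁻⁴ = 3.235×10⁻⁴ K⁻¹
Layer 2: α = (0.76 + 0.099×13)×10⁻⁴ = 2.047×10⁻⁴ K⁻¹
Layer 3: α = (0.76 + 0.099×2.1)×10⁻⁴ = 0.9679×10⁻⁴ K⁻¹
0–140 m: 140 × 1.8 × 3.235×10⁻⁴ = 0.081522 m
2.047×10⁻⁴ × 0.54 × 670 = 0.07406046 m
Layer 3: 0.57 × 0.9679×10⁻⁴ × 1600 = 0.08827248 m
Δh = 0.081522 + 0.07406046 + 0.08827248 = 0.24385494 m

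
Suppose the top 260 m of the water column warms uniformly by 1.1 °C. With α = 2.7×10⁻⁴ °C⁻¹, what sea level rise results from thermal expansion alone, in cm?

Δh = 7.72 cm

Δh = αΔT·H = 2.7×10⁻⁴ × 1.1 × 260 = 0.07722 m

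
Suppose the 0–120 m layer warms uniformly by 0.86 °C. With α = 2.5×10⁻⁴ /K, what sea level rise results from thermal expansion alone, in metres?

about 0.0258 m

Δh = αΔT·H = 2.5×10⁻⁴ × 0.86 × 120 = 0.02580 m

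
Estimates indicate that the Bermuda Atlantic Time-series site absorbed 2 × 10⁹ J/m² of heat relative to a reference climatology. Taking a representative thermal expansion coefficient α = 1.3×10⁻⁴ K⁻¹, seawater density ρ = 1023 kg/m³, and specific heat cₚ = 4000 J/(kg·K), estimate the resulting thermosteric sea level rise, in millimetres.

Δh = αQ/(ρcₚ) = 1.3×10⁻⁴ × 2×10⁹ / (1023 × 4000) ≈ 0.063539 m

Δh = 63.5 mm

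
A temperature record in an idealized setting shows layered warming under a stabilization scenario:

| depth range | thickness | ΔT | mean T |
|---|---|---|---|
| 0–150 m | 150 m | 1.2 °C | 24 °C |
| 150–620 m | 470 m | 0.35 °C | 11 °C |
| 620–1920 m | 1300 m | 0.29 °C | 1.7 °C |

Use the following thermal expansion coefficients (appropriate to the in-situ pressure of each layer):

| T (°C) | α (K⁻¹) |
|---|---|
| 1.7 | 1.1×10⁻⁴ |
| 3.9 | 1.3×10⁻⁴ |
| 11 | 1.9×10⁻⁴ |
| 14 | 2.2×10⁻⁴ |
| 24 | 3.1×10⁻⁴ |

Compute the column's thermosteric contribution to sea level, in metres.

Layer 1 at 24 °C → α = 3.1×10⁻⁴ K⁻¹
Layer 2 at 11 °C → α = 1.9×10⁻⁴ K⁻¹
Layer 3 at 1.7 °C → α = 1.1×10⁻⁴ K⁻¹
0–150 m: 150 × 1.2 × 3.1×10⁻⁴ = 0.05580 m
1.9×10⁻⁴ × 470 × 0.35 = 0.031255 m
1.1×10⁻⁴ × 1300 × 0.29 = 0.04147 m
Δh = 0.05580 + 0.031255 + 0.04147 = 0.128525 m ≈ 0.13 m

Δh = 0.13 m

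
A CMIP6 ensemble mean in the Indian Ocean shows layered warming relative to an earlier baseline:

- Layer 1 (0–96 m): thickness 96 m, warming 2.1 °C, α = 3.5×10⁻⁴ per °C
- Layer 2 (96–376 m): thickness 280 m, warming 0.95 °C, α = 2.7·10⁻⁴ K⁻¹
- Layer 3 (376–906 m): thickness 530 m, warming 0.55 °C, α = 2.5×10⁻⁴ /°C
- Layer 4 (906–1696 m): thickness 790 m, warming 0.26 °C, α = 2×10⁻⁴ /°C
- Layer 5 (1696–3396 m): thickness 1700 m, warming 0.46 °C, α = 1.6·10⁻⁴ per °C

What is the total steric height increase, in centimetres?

0–96 m: 3.5×10⁻⁴ × 2.1 × 96 = 0.07056 m
0.95 × 280 × 2.7×10⁻⁴ = 0.07182 m
0.55 × 2.5×10⁻⁴ × 530 = 0.072875 m
2×10⁻⁴ × 0.26 × 790 = 0.04108 m
1696–3396 m: 1.6×10⁻⁴ × 0.46 × 1700 = 0.12512 m
Δh = 0.07056 + 0.07182 + 0.072875 + 0.04108 + 0.12512 = 0.381455 m

about 38.1 cm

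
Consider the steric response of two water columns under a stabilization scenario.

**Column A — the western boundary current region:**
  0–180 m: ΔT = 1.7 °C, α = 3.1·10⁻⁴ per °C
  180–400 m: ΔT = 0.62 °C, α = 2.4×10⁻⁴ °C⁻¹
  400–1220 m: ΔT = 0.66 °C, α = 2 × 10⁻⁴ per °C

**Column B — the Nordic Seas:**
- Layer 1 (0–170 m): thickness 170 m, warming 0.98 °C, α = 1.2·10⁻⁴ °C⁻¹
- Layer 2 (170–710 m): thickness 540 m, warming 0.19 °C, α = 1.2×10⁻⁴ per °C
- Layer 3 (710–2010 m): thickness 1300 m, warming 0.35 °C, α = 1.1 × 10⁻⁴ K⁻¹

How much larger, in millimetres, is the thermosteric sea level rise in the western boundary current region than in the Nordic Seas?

153 mm

A 0–180 m: 180 × 3.1×10⁻⁴ × 1.7 = 0.09486 m
A Layer 2: 2.4×10⁻⁴ × 0.62 × 220 = 0.032736 m
A Layer 3: 820 × 0.66 × 2×10⁻⁴ = 0.10824 m
A total: 0.235836 m
B Layer 1: 0.98 × 1.2×10⁻⁴ × 170 = 0.019992 m
B 1.2×10⁻⁴ × 0.19 × 540 = 0.012312 m
B 0.35 × 1300 × 1.1×10⁻⁴ = 0.05005 m
B total: 0.082354 m
Difference: 0.235836 − 0.082354 = 0.153482 m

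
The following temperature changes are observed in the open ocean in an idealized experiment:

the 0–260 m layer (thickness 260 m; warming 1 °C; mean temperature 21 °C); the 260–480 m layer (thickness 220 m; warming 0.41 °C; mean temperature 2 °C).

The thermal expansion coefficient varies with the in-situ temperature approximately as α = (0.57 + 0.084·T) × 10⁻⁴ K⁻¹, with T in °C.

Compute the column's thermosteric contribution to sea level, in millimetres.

Layer 1: α = (0.57 + 0.084×21)×10⁻⁴ = 2.334×10⁻⁴ K⁻¹
Layer 2: α = (0.57 + 0.084×2)×10⁻⁴ = 0.738×10⁻⁴ K⁻¹
Layer 1: 1 × 260 × 2.334×10⁻⁴ = 0.060684 m
Layer 2: 0.41 × 220 × 0.738×10⁻⁴ = 0.00665676 m
Δh = 0.060684 + 0.00665676 = 0.06734076 m

67 mm of thermosteric rise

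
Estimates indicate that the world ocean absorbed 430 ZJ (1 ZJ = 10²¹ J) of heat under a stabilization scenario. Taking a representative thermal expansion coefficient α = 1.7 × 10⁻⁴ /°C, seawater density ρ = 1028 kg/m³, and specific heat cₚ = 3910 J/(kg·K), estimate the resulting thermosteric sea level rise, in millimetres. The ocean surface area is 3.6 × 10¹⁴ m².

Per unit area: Q = 430×10²¹ / (3.6×10¹⁴) ≈ 1.194×10⁹ J/m²
Δh = αQ/(ρcₚ) = 1.7×10⁻⁴ × 1.194×10⁹ / (1028 × 3910) ≈ 0.050499 m

50.5 mm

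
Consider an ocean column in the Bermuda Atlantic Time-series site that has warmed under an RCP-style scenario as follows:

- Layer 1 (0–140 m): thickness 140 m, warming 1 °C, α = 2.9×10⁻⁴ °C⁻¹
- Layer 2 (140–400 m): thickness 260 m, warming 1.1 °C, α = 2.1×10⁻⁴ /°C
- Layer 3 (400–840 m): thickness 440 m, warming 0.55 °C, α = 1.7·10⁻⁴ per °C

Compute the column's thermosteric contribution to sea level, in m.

about 0.142 m

0–140 m: 1 × 2.9×10⁻⁴ × 140 = 0.04060 m
140–400 m: 1.1 × 2.1×10⁻⁴ × 260 = 0.06006 m
Layer 3: 0.55 × 1.7×10⁻⁴ × 440 = 0.04114 m
Δh = 0.04060 + 0.06006 + 0.04114 = 0.14180 m ≈ 0.142 m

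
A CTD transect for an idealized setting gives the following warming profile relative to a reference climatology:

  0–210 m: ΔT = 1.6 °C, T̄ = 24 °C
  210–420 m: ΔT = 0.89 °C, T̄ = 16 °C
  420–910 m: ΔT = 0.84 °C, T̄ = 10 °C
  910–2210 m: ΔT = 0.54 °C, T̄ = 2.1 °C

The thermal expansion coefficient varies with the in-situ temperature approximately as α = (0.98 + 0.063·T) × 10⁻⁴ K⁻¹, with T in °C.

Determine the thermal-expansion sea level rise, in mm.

265 mm of thermosteric rise

Layer 1: α = (0.98 + 0.063×24)×10⁻⁴ = 2.492×10⁻⁴ K⁻¹
Layer 2: α = (0.98 + 0.063×16)×10⁻⁴ = 1.988×10⁻⁴ K⁻¹
Layer 3: α = (0.98 + 0.063×10)×10⁻⁴ = 1.61×10⁻⁴ K⁻¹
Layer 4: α = (0.98 + 0.063×2.1)×10⁻⁴ = 1.1123×10⁻⁴ K⁻¹
Layer 1: 210 × 2.492×10⁻⁴ × 1.6 = 0.0837312 m
210–420 m: 1.988×10⁻⁴ × 0.89 × 210 = 0.03715572 m
490 × 1.61×10⁻⁴ × 0.84 = 0.0662676 m
Layer 4: 0.54 × 1.1123×10⁻⁴ × 1300 = 0.07808346 m
Δh = 0.0837312 + 0.03715572 + 0.0662676 + 0.07808346 = 0.26523798 m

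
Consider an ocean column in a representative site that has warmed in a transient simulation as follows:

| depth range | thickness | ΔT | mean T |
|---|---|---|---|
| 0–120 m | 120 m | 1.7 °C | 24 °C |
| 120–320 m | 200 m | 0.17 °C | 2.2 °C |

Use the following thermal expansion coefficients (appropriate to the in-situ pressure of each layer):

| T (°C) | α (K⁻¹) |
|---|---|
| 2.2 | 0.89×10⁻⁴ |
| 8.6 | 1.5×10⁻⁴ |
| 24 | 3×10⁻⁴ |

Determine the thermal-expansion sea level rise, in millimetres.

64.2 mm

Layer 1 at 24 °C → α = 3×10⁻⁴ K⁻¹
Layer 2 at 2.2 °C → α = 0.89×10⁻⁴ K⁻¹
Layer 1: 120 × 1.7 × 3×10⁻⁴ = 0.06120 m
0.89×10⁻⁴ × 200 × 0.17 = 0.003026 m
Δh = 0.06120 + 0.003026 = 0.064226 m ≈ 64.2 mm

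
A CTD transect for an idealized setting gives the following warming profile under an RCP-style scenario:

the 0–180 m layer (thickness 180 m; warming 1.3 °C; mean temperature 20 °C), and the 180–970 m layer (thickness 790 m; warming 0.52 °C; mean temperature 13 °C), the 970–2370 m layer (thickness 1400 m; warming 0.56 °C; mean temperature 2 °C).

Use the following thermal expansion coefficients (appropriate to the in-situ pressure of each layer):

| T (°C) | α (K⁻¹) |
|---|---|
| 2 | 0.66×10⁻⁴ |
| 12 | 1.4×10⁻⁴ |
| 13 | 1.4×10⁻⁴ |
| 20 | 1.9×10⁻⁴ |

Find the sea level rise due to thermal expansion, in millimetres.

Layer 1 at 20 °C → α = 1.9×10⁻⁴ K⁻¹
Layer 2 at 13 °C → α = 1.4×10⁻⁴ K⁻¹
Layer 3 at 2 °C → α = 0.66×10⁻⁴ K⁻¹
1.9×10⁻⁴ × 180 × 1.3 = 0.04446 m
Layer 2: 790 × 0.52 × 1.4×10⁻⁴ = 0.057512 m
Layer 3: 0.56 × 0.66×10⁻⁴ × 1400 = 0.051744 m
Δh = 0.04446 + 0.057512 + 0.051744 = 0.153716 m ≈ 154 mm

154 mm of thermosteric rise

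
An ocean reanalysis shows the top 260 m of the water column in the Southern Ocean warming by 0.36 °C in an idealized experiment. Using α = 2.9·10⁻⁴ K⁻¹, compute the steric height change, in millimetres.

about 27.1 mm

Δh = αΔT·H = 2.9×10⁻⁴ × 0.36 × 260 = 0.027144 m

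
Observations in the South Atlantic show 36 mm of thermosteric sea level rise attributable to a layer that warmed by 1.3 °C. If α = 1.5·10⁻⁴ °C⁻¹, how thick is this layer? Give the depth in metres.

H = Δh/(αΔT) = 0.036 / (1.5×10⁻⁴ × 1.3) ≈ 184.6 m

185 m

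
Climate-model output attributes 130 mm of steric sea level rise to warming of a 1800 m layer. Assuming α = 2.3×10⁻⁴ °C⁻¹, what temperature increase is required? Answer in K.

about 0.31 K

ΔT = Δh/(αH) = 0.13 / (2.3×10⁻⁴ × 1800) ≈ 0.3140 K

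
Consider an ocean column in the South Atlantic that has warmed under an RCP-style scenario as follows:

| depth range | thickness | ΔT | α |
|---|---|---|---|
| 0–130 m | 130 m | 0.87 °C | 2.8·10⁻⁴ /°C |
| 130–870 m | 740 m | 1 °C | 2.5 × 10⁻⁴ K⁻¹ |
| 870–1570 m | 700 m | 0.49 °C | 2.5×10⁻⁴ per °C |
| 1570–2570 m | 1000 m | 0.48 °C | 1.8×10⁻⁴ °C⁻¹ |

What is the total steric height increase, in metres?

Layer 1: 2.8×10⁻⁴ × 0.87 × 130 = 0.031668 m
740 × 2.5×10⁻⁴ × 1 = 0.18500 m
870–1570 m: 2.5×10⁻⁴ × 0.49 × 700 = 0.08575 m
1570–2570 m: 1000 × 0.48 × 1.8×10⁻⁴ = 0.08640 m
Δh = 0.031668 + 0.18500 + 0.08575 + 0.08640 = 0.388818 m ≈ 0.389 m

0.389 m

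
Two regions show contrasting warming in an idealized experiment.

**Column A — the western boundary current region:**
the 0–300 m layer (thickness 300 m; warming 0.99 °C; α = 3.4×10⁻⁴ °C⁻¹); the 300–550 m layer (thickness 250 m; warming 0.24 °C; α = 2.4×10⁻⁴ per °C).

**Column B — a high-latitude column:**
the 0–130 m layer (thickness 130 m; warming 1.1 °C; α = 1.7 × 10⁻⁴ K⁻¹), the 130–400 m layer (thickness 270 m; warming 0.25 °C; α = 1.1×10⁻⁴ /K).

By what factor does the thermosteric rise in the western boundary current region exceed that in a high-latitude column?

A 0–300 m: 3.4×10⁻⁴ × 0.99 × 300 = 0.10098 m
A 250 × 2.4×10⁻⁴ × 0.24 = 0.01440 m
A total: 0.11538 m
B Layer 1: 1.7×10⁻⁴ × 1.1 × 130 = 0.02431 m
B 130–400 m: 0.25 × 270 × 1.1×10⁻⁴ = 0.007425 m
B total: 0.031735 m
Ratio: 0.11538 / 0.031735 ≈ 3.636

a factor of 3.6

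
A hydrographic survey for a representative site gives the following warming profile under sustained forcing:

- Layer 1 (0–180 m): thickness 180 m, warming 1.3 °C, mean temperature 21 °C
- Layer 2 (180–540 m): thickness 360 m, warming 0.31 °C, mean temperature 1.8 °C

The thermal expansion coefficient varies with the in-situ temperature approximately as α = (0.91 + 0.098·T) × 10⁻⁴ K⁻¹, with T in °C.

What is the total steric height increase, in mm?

Δh = 81.6 mm

Layer 1: α = (0.91 + 0.098×21)×10⁻⁴ = 2.968×10⁻⁴ K⁻¹
Layer 2: α = (0.91 + 0.098×1.8)×10⁻⁴ = 1.0864×10⁻⁴ K⁻¹
Layer 1: 2.968×10⁻⁴ × 180 × 1.3 = 0.0694512 m
1.0864×10⁻⁴ × 0.31 × 360 = 0.012124224 m
Δh = 0.0694512 + 0.012124224 = 0.081575424 m ≈ 81.6 mm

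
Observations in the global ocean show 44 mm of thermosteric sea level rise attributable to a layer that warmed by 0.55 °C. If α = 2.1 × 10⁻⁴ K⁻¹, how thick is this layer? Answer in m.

H = Δh/(αΔT) = 0.044 / (2.1×10⁻⁴ × 0.55) ≈ 381.0 m

381 m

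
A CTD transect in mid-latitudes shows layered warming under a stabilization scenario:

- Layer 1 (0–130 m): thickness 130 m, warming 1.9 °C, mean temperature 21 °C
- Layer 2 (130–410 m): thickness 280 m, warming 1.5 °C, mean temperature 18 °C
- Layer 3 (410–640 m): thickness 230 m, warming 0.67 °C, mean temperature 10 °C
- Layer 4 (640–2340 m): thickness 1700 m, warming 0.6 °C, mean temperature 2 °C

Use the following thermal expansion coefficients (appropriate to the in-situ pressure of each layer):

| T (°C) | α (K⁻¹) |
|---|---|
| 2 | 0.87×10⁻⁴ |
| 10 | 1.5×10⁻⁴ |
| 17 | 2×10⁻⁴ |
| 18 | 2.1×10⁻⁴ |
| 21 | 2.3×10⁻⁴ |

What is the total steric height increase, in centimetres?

Layer 1 at 21 °C → α = 2.3×10⁻⁴ K⁻¹
Layer 2 at 18 °C → α = 2.1×10⁻⁴ K⁻¹
Layer 3 at 10 °C → α = 1.5×10⁻⁴ K⁻¹
Layer 4 at 2 °C → α = 0.87×10⁻⁴ K⁻¹
Layer 1: 130 × 2.3×10⁻⁴ × 1.9 = 0.05681 m
130–410 m: 1.5 × 280 × 2.1×10⁻⁴ = 0.08820 m
Layer 3: 230 × 0.67 × 1.5×10⁻⁴ = 0.023115 m
Layer 4: 1700 × 0.87×10⁻⁴ × 0.6 = 0.08874 m
Δh = 0.05681 + 0.08820 + 0.023115 + 0.08874 = 0.256865 m

25.7 cm of thermosteric rise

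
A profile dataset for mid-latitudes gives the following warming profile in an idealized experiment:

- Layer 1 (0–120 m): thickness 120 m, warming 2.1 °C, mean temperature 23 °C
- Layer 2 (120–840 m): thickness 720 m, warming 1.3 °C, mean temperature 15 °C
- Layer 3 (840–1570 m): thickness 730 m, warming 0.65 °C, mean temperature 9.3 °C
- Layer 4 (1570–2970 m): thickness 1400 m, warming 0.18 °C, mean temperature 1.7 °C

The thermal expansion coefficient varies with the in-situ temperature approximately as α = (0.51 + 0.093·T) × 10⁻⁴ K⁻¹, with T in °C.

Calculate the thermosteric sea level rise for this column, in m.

Δh = 0.327 m

Layer 1: α = (0.51 + 0.093×23)×10⁻⁴ = 2.649×10⁻⁴ K⁻¹
Layer 2: α = (0.51 + 0.093×15)×10⁻⁴ = 1.905×10⁻⁴ K⁻¹
Layer 3: α = (0.51 + 0.093×9.3)×10⁻⁴ = 1.3749×10⁻⁴ K⁻¹
Layer 4: α = (0.51 + 0.093×1.7)×10⁻⁴ = 0.6681×10⁻⁴ K⁻¹
Layer 1: 120 × 2.649×10⁻⁴ × 2.1 = 0.0667548 m
720 × 1.3 × 1.905×10⁻⁴ = 0.178308 m
730 × 0.65 × 1.3749×10⁻⁴ = 0.065239005 m
Layer 4: 1400 × 0.18 × 0.6681×10⁻⁴ = 0.01683612 m
Δh = 0.0667548 + 0.178308 + 0.065239005 + 0.01683612 = 0.327137925 m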